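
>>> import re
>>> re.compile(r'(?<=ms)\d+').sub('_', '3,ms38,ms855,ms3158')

'3,ms_,ms_,ms_'

Because the assertion is zero-width, the text it checks is not consumed and won't appear in the result.
`sub` substitutes '_' at each match site.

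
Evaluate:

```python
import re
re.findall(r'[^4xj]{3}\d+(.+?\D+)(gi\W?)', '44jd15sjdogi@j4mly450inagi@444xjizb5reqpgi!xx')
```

With 2 capturing groups, `findall` returns a 2-tuple per match.

[('ina', 'gi@'), ('reqp', 'gi!')]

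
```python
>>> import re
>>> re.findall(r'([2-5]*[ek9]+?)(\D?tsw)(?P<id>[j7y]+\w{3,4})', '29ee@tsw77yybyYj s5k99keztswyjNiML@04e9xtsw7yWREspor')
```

Pattern: zero or more of a character in [2-5], then one or more of one of [ek9] (lazy) (captured); then optionally a non-digit, then the literal 'tsw' (captured); then one or more of one of [j7y], then 3 to 4 of a word character (captured as 'id').
3 groups means each result is a tuple of 3 captured strings — 3 here.

[('29ee', '@tsw', '77yybyYj'), ('5k99ke', 'ztsw', 'yjNiML'), ('4e9', 'xtsw', '7yWREs')]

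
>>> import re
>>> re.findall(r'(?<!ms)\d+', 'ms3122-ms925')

['122', '25']

The negative lookahead/lookbehind blocks any match where the forbidden context is present.
With no groups in the pattern, `findall` gives back each whole match — 2 here.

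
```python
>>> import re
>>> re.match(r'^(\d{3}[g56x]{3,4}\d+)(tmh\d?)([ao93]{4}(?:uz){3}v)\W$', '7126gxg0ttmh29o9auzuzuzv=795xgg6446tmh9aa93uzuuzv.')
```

None

`re.match` only tries the pattern at the start of the string.
Here the pattern fails at index 0, so the call returns None.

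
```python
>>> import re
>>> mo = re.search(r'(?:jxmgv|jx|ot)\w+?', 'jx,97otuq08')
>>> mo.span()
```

(5, 8)

`search` walks the string left to right and returns the first match it finds.
The match spans [5:8] → 'otu'.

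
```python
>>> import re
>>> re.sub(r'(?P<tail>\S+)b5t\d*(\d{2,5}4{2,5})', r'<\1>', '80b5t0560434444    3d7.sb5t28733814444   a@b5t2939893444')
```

'<80>    <3d7.s>   <a@>'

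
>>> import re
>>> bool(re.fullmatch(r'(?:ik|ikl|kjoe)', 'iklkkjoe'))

False

For `fullmatch`, every character of the input must be accounted for by the pattern.
Here the pattern can't cover the whole string, so the call returns None, and `bool(None)` is False.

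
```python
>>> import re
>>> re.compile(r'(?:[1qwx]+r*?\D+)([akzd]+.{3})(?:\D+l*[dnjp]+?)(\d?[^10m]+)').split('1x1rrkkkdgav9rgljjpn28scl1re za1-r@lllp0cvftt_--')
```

The pattern matches one or more of one of [1qwx], then zero or more of the literal 'r' (lazy), then one or more of a non-digit (non-capturing group); then one or more of one of [akzd], then exactly 3 of any character (captured); then one or more of a non-digit, then zero or more of a literal 'l', then one or more of one of [dnjp] (lazy) (non-capturing group); then optionally a digit, then one or more of any character except [10m] (captured).
Matches to split on: at [0:25] → '1x1rrkkkdgav9rgljjpn28scl'; at [25:48] → '1re za1-r@lllp0cvftt_--'.
Because the pattern has a capturing group, `split` also inserts each captured text between the pieces.

['', 'av9r', '28scl', '', 'a1-r', '0cvftt_--', '']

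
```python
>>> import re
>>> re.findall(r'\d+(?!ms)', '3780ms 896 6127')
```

Because the assertion is negative and zero-width, positions next to the forbidden text are skipped.
Scanning left to right: at [0:3] → '378'; at [7:10] → '896'; at [11:15] → '6127'.
No capturing groups, so `findall` returns the 3 full match strings.

['378', '896', '6127']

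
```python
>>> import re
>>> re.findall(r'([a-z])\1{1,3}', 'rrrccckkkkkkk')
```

['r', 'c', 'k', 'k']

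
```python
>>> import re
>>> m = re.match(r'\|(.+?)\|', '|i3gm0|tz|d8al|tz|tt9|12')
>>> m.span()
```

(0, 7)

Because the quantifier is non-greedy, it stops expanding at the earliest point where the rest of the pattern can succeed.
`re.match` only tries the pattern at the start of the string.
The match spans [0:7] → '|i3gm0|'.
Captured: group 1 = 'i3gm0'.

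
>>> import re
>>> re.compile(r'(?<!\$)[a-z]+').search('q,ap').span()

Because the assertion is negative and zero-width, positions next to the forbidden text are skipped.
`re.search` scans for the first position where the pattern succeeds.
The match spans [0:1] → 'q'.

(0, 1)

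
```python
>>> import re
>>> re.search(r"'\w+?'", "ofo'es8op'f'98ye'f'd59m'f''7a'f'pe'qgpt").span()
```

(3, 10)

`re.search` tries every starting position until one works.
The match spans [3:10] → "'es8op'".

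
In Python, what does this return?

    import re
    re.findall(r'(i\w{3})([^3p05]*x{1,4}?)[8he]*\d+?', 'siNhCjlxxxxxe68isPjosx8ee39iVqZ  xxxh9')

[('iNhC', 'jlxxxxxe68isPjosx'), ('iVqZ', '  xxx')]

This matches a literal 'i', then exactly 3 of a word character (captured); then zero or more of any character except [3p05], then 1 to 4 of a literal 'x' (lazy) (captured); then zero or more of one of [8he], then one or more of a digit (lazy).
Walking the string: at [1:26] match 'iNhCjlxxxxxe68isPjosx8ee3', groups = ('iNhC', 'jlxxxxxe68isPjosx'); at [27:38] match 'iVqZ  xxxh9', groups = ('iVqZ', '  xxx').
2 groups means each result is a tuple of 2 captured strings — 2 here.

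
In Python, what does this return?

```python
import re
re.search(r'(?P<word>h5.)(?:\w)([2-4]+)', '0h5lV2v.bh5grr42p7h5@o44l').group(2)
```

'2'

The pattern matches the literal 'h5', then any character (captured as 'word'); then a word character (non-capturing group); then one or more of a character in [2-4] (captured).
Unlike `match`, `search` isn't anchored — it looks for the pattern anywhere in the string.
The match spans [1:6] → 'h5lV2'.
Captured: group 1 = 'h5l', group 2 = '2'.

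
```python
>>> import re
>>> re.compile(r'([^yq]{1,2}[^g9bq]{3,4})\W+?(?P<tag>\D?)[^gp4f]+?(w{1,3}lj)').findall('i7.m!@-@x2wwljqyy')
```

A `+?`/`*?`/`{m,n}?` starts at its minimum and grows only as far as needed for what follows to match.
`findall` packs the 3 group values into a tuple for every match.

[('i7.m!@', '@', 'wwlj')]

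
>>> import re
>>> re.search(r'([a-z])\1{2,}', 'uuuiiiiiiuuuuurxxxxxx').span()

(0, 3)

The backreference `\1` re-matches whatever the first group consumed, character for character.
The match spans [0:3] → 'uuu'.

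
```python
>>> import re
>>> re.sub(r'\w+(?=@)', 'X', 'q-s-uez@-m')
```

'q-s-X@-m'

The `(?=…)`/`(?<=…)` assertion just peeks at neighbouring text; it doesn't advance the match position.
Matches: at [4:7] → 'uez'.
Each match is replaced by 'X'.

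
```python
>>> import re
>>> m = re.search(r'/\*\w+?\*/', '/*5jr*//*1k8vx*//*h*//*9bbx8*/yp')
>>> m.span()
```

`re.search` scans for the first position where the pattern succeeds.
The match spans [0:7] → '/*5jr*/'.

(0, 7)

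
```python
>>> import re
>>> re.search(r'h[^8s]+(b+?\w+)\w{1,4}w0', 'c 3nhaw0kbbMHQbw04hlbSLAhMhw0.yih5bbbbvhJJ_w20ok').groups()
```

('bSLAhM',)

The match spans [4:29] → 'haw0kbbMHQbw04hlbSLAhMhw0'.
Captured: group 1 = 'bSLAhM'.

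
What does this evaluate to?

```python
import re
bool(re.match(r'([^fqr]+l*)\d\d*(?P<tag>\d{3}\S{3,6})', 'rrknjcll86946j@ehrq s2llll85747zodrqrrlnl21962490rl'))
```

False

`re.match` only tries the pattern at the start of the string.
Here the string doesn't start with a match, so the call returns None, and `bool(None)` is False.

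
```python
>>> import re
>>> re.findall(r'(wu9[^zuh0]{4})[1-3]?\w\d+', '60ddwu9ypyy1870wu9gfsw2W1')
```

['wu9ypyy', 'wu9gfsw']

`findall` collects group 1 from each match (2 total).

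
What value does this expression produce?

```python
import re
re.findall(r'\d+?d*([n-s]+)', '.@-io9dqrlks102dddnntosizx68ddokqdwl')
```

The pattern matches one or more of a digit (lazy); then zero or more of a literal 'd'; then one or more of a character in [n-s] (captured).
Scanning left to right: at [5:9] match '9dqr', group 1 = 'qr'; at [12:20] match '102dddnn', group 1 = 'nn'; at [26:31] match '68ddo', group 1 = 'o'.
`findall` collects group 1 from each match (3 total).

['qr', 'nn', 'o']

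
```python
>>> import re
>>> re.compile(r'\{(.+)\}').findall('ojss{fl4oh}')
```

['fl4oh']

Because there's exactly one group, `findall` drops the full match and keeps group 1 from the one hit.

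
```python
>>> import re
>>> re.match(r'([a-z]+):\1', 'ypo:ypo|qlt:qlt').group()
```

'ypo:ypo'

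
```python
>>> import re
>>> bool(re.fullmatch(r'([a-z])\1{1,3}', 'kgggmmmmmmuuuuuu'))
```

`fullmatch` succeeds only if the pattern covers the string from start to end.
Here the pattern can't cover the whole string, so the call returns None, and `bool(None)` is False.

False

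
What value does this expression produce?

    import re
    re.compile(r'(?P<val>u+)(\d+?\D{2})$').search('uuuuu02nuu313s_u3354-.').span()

(15, 22)

The pattern matches one or more of a literal 'u' (captured as 'val'); then one or more of a digit (lazy), then exactly 2 of a non-digit (captured); then anchored at the end.
`search` walks the string left to right and returns the first match it finds.
The match spans [15:22] → 'u3354-.'.
Captured: group 1 = 'u', group 2 = '3354-.'.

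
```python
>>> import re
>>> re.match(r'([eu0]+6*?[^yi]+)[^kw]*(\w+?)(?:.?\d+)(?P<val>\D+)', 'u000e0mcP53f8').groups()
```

Pattern: one or more of one of [eu0], then zero or more of the literal '6' (lazy), then one or more of any character except [yi] (captured); then zero or more of any character except [kw]; then one or more of a word character (lazy) (captured); then optionally any character, then one or more of a digit (non-capturing group); then one or more of a non-digit (captured as 'val').
`re.match` won't scan ahead — the pattern has to work from the very first character.
The match spans [0:12] → 'u000e0mcP53f'.
Captured: group 1 = 'u000e0mcP', group 2 = '5', group 3 = 'f'.

('u000e0mcP', '5', 'f')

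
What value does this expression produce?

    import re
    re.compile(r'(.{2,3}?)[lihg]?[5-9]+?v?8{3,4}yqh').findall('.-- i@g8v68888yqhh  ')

This matches 2 to 3 of any character (lazy) (captured); then optionally one of [lihg], then one or more of a character in [5-9] (lazy), then optionally a literal 'v'; then 3 to 4 of a literal '8', then the literal 'yqh'.
Scanning left to right: at [6:17] match 'g8v68888yqh', group 1 = 'g8v'.
Because there's exactly one group, `findall` drops the full match and keeps group 1 from the one hit.

['g8v']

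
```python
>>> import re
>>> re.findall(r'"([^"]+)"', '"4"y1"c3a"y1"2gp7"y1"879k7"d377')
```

['4', 'c3a', '2gp7', '879k7']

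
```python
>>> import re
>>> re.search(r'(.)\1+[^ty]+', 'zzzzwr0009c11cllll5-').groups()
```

('z',)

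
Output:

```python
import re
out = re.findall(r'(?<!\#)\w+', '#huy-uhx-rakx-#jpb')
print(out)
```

['uy', 'uhx', 'rakx', 'pb']

Because the assertion is negative and zero-width, positions next to the forbidden text are skipped.
No capturing groups, so `findall` returns the 4 full match strings.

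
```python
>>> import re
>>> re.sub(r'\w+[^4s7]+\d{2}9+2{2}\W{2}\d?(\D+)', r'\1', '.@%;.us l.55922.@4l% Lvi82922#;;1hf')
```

'.@%;.l% Lvi82922#;;1hf'

Pattern: one or more of a word character; then one or more of any character except [4s7], then exactly 2 of a digit; then one or more of a literal '9'; then exactly 2 of a literal '2', then exactly 2 of a non-word character, then optionally a digit; then one or more of a non-digit (captured).
Matches: at [5:24] → 'us l.55922.@4l% Lvi'.
Each match is replaced using the text its own group 1 captured.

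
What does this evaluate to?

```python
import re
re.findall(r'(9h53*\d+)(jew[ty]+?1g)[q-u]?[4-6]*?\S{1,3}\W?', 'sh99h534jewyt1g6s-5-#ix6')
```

The pattern matches the literal '9h5', then zero or more of the literal '3', then one or more of a digit (captured); then the literal 'jew', then one or more of one of [ty] (lazy), then the literal '1g' (captured); then optionally a character in [q-u], then zero or more of a character in [4-6] (lazy); then 1 to 3 of a non-whitespace character, then optionally a non-word character.
Scanning left to right: at [3:18] match '9h534jewyt1g6s-', groups = ('9h534', 'jewyt1g').
With 2 capturing groups, `findall` returns a 2-tuple per match.

[('9h534', 'jewyt1g')]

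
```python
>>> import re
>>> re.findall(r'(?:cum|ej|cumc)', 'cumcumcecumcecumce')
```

['cum', 'cum', 'cum', 'cum']

Alternation isn't longest-match — the leftmost alternative that fits at this position is chosen.
Scanning left to right: at [0:3] → 'cum'; at [3:6] → 'cum'; at [8:11] → 'cum'; at [13:16] → 'cum'.
No capturing groups, so `findall` returns the 4 full match strings.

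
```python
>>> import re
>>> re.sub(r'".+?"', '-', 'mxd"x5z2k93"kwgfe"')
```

'mxd-kwgfe"'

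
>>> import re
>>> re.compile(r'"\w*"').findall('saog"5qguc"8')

['"5qguc"']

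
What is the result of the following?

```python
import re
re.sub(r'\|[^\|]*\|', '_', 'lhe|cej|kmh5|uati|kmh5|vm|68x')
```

'lhe_kmh5_kmh5_68x'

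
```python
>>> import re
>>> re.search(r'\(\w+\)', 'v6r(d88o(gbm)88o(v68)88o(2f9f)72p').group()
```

'(gbm)'

`search` walks the string left to right and returns the first match it finds.
The match spans [8:13] → '(gbm)'.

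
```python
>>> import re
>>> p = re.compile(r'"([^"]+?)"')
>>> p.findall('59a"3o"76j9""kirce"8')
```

Walking the string: at [3:7] match '"3o"', group 1 = '3o'; at [12:19] match '"kirce"', group 1 = 'kirce'.
Because there's exactly one group, `findall` drops the full match and keeps group 1 from each hit.

['3o', 'kirce']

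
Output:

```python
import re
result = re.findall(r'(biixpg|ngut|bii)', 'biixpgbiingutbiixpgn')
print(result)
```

['biixpg', 'bii', 'ngut', 'biixpg']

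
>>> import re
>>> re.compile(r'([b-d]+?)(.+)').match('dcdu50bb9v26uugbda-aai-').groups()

The pattern matches one or more of a character in [b-d] (lazy) (captured); then one or more of any character (captured).
`re.match` won't scan ahead — the pattern has to work from the very first character.
The match spans [0:23] → 'dcdu50bb9v26uugbda-aai-'.
Captured: group 1 = 'd', group 2 = 'cdu50bb9v26uugbda-aai-'.

('d', 'cdu50bb9v26uugbda-aai-')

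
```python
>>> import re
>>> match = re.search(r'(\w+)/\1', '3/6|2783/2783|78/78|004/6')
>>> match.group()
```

'2783/2783'

`\1` is not a pattern — it's the concrete string captured by group 1, re-applied verbatim.
The match spans [4:13] → '2783/2783'.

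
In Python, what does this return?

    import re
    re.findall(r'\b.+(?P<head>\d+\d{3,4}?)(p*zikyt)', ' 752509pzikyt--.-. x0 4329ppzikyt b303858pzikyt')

The pattern matches a word boundary (`\b`, zero-width); then one or more of any character; then one or more of a digit, then 3 to 4 of a digit (lazy) (captured as 'head'); then zero or more of a literal 'p', then the literal 'zi', then the literal 'kyt' (captured).
Walking the string: at [1:47] match '752509pzikyt--.-. x0 4329ppzikyt b303858pzikyt', groups = ('3858', 'pzikyt').
`findall` packs the 2 group values into a tuple for every match.

[('3858', 'pzikyt')]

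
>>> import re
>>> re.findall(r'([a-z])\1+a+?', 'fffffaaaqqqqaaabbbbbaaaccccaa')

['f', 'q', 'b', 'c']

`\1` has to match the exact text group 1 already captured.
With a single group, `findall` returns only what that group captured — 4 items.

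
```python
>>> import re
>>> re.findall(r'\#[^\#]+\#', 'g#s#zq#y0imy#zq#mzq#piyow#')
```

Since nothing is captured, `findall` lists the 3 matched substrings directly.

['#s#', '#y0imy#', '#mzq#']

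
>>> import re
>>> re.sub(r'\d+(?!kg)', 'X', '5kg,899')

A negative assertion filters positions out without eating any characters.
`sub` substitutes 'X' at each match site.

'5kg,X'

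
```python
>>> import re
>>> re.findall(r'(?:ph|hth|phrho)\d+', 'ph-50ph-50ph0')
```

Scanning left to right: at [10:13] → 'ph0'.
No capturing groups, so `findall` returns the 1 full match string.

['ph0']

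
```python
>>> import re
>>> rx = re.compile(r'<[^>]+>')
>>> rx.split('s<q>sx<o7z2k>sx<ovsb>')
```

Matches to split on: at [1:4] → '<q>'; at [6:13] → '<o7z2k>'; at [15:21] → '<ovsb>'.
Splitting on the pattern gives 4 pieces.

['s', 'sx', 'sx', '']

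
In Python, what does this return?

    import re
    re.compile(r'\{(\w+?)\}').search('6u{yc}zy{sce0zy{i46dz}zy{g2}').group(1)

`re.search` tries every starting position until one works.
The match spans [2:6] → '{yc}'.
Captured: group 1 = 'yc'.

'yc'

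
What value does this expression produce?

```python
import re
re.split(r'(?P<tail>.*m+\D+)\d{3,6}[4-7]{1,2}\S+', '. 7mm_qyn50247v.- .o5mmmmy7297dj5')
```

['', '. 7mm_qyn50247v.- .o5mmmmy', '']

The group in the pattern means `split` returns the separators' captures alongside the pieces.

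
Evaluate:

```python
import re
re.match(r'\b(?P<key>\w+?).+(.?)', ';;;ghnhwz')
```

None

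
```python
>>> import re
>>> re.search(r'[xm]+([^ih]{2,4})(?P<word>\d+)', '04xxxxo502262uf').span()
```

Pattern: one or more of one of [xm]; then 2 to 4 of any character except [ih] (captured); then one or more of a digit (captured as 'word').
`search` walks the string left to right and returns the first match it finds.
The match spans [2:13] → 'xxxxo502262'.
Captured: group 1 = 'o502', group 2 = '262'.

(2, 13)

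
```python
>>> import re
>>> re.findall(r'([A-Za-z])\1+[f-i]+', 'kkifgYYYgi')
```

['k', 'Y']

`\1` is not a pattern — it's the concrete string captured by group 1, re-applied verbatim.
With a single group, `findall` returns only what that group captured — 2 items.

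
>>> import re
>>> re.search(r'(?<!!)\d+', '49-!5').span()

A negative assertion filters positions out without eating any characters.
`re.search` tries every starting position until one works.
The match spans [0:2] → '49'.

(0, 2)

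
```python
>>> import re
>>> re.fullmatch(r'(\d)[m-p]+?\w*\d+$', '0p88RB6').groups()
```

('0',)

The match spans [0:7] → '0p88RB6'.
Captured: group 1 = '0'.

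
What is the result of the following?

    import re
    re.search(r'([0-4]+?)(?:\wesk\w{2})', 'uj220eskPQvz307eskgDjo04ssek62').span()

The match spans [2:10] → '220eskPQ'.

(2, 10)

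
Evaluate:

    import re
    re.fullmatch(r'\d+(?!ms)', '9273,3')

None

`re.fullmatch` requires the pattern to consume the entire string.
Here the string isn't matched end-to-end, so the call returns None.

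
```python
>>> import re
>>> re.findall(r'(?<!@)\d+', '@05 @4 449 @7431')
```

Because the assertion is negative and zero-width, positions next to the forbidden text are skipped.
With no groups in the pattern, `findall` gives back each whole match — 3 here.

['5', '449', '431']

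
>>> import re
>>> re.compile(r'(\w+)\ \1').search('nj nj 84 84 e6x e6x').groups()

('nj',)

`\1` has to match the exact text group 1 already captured.
`search` walks the string left to right and returns the first match it finds.
The match spans [0:5] → 'nj nj'.
Captured: group 1 = 'nj'.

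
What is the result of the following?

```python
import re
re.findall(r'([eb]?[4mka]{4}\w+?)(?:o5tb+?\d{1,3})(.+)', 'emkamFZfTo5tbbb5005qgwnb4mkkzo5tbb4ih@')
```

[('emkamFZfT', '5qgwnb4mkkzo5tbb4ih@')]

Multiple groups make `findall` return tuples — one 2-tuple for the one match.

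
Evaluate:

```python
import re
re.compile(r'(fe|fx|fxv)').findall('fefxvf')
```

['fe', 'fx']

Branches in `(...|...)` are attempted left-to-right; the first branch that allows the whole pattern to succeed is taken.
One capturing group, so `findall` returns just the captured substring from each match — 2 in all.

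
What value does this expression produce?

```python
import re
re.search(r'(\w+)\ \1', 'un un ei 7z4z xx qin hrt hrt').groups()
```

('un',)

`\1` has to match the exact text group 1 already captured.
Unlike `match`, `search` isn't anchored — it looks for the pattern anywhere in the string.
The match spans [0:5] → 'un un'.
Captured: group 1 = 'un'.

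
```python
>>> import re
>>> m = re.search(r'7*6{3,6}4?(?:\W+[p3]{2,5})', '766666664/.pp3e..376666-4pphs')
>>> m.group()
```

The pattern matches zero or more of the literal '7', then 3 to 6 of the literal '6', then optionally the literal '4'; then one or more of a non-word character, then 2 to 5 of one of [p3] (non-capturing group).
`re.search` scans for the first position where the pattern succeeds.
The match spans [2:14] → '6666664/.pp3'.

'6666664/.pp3'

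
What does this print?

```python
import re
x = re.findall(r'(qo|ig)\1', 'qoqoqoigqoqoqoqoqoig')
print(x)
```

['qo', 'qo', 'qo']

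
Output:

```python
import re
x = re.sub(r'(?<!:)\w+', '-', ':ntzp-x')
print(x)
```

A negative assertion filters positions out without eating any characters.
Matches: at [2:5] → 'tzp'; at [6:7] → 'x'.
`sub` substitutes '-' at each match site.

:n---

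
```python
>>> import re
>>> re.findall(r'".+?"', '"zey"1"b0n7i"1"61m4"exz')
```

With the lazy modifier that quantifier settles for the fewest repetitions that let the rest of the pattern succeed (the atoms after it are unaffected and can still be greedy).
Walking the string: at [0:5] → '"zey"'; at [6:13] → '"b0n7i"'; at [14:20] → '"61m4"'.
With no groups in the pattern, `findall` gives back each whole match — 3 here.

['"zey"', '"b0n7i"', '"61m4"']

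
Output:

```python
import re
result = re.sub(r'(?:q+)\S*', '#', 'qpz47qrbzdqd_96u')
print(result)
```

#

This matches one or more of a literal 'q' (non-capturing group); then zero or more of a non-whitespace character.
Matches: at [0:16] → 'qpz47qrbzdqd_96u'.
`sub` substitutes '#' at each match site.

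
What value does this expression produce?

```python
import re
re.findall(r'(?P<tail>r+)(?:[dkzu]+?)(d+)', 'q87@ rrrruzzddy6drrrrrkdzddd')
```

[('rrrr', 'dd'), ('rrrrr', 'd')]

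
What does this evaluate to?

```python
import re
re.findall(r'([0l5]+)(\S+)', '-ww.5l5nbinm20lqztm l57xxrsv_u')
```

Pattern: one or more of one of [0l5] (captured); then one or more of a non-whitespace character (captured).
Matches: at [4:19] match '5l5nbinm20lqztm', groups = ('5l5', 'nbinm20lqztm'); at [20:30] match 'l57xxrsv_u', groups = ('l5', '7xxrsv_u').
With 2 capturing groups, `findall` returns a 2-tuple per match.

[('5l5', 'nbinm20lqztm'), ('l5', '7xxrsv_u')]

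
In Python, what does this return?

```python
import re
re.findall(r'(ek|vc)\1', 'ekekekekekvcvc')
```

['ek', 'ek', 'vc']

`\1` has to match the exact text group 1 already captured.
Because there's exactly one group, `findall` drops the full match and keeps group 1 from each hit.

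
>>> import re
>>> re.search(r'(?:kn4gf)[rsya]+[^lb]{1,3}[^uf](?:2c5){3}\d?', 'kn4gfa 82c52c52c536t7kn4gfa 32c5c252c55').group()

'kn4gfa 82c52c52c53'

The match spans [0:18] → 'kn4gfa 82c52c52c53'.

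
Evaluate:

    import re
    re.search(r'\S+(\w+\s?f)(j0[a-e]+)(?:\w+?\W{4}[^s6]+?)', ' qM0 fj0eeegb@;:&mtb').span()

(1, 18)

Pattern: one or more of a non-whitespace character; then one or more of a word character, then optionally whitespace, then the literal 'f' (captured); then the literal 'j0', then one or more of a character in [a-e] (captured); then one or more of a word character (lazy), then exactly 4 of a non-word character, then one or more of any character except [s6] (lazy) (non-capturing group).
Because the quantifier is non-greedy, it stops expanding at the earliest point where the rest of the pattern can succeed.
`re.search` scans for the first position where the pattern succeeds.
The match spans [1:18] → 'qM0 fj0eeegb@;:&m'.
Captured: group 1 = '0 f', group 2 = 'j0eee'.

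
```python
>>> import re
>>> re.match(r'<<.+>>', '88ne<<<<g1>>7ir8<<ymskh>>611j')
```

None

`match` is anchored at position 0; if the pattern doesn't fit there, it returns None.
Here position 0 doesn't satisfy it, so the call returns None.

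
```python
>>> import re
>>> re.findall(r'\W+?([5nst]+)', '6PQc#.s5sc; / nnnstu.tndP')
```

['s5s', 'nnnst', 'tn']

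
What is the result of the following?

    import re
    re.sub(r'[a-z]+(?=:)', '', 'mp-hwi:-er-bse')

'mp-:-er-bse'

Lookahead/lookbehind check context without consuming it, so the matched span excludes the asserted characters.
Matches: at [3:6] → 'hwi'.
`sub` substitutes '' at each match site.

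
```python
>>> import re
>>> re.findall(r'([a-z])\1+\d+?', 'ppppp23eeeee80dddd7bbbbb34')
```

After group 1 captures some text, `\1` only succeeds where that same text appears again.
Scanning left to right: at [0:6] match 'ppppp2', group 1 = 'p'; at [7:13] match 'eeeee8', group 1 = 'e'; at [14:19] match 'dddd7', group 1 = 'd'; at [19:25] match 'bbbbb3', group 1 = 'b'.
`findall` collects group 1 from each match (4 total).

['p', 'e', 'd', 'b']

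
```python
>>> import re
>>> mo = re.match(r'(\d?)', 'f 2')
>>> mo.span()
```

Pattern: optionally a digit (captured).
`match` is anchored at position 0; if the pattern doesn't fit there, it returns None.
The match spans [0:0] → ''.
Captured: group 1 = ''.

(0, 0)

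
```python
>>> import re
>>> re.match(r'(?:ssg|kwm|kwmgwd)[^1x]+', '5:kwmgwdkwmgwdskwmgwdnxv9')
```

None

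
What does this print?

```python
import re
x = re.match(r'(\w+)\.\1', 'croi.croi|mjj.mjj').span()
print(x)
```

(0, 9)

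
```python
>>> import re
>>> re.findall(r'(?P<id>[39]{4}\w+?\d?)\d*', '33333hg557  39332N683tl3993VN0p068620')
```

['33333', '39332', '3993V']

Pattern: exactly 4 of one of [39], then one or more of a word character (lazy), then optionally a digit (captured as 'id'); then zero or more of a digit.
The `?` after the quantifier makes it lazy — it takes as little as possible before letting the rest of the pattern try.
Walking the string: at [0:5] match '33333', group 1 = '33333'; at [12:17] match '39332', group 1 = '39332'; at [23:28] match '3993V', group 1 = '3993V'.
One capturing group, so `findall` returns just the captured substring from each match — 3 in all.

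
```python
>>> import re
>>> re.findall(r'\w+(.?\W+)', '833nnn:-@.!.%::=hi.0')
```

Pattern: one or more of a word character; then optionally any character, then one or more of a non-word character (captured).
Scanning left to right: at [0:16] match '833nnn:-@.!.%::=', group 1 = ':-@.!.%::='; at [16:19] match 'hi.', group 1 = '.'.
`findall` collects group 1 from each match (2 total).

[':-@.!.%::=', '.']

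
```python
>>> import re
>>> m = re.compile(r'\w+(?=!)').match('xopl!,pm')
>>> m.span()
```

(0, 4)

Because the assertion is zero-width, the text it checks is not consumed and won't appear in the result.
`match` is anchored at position 0; if the pattern doesn't fit there, it returns None.
The match spans [0:4] → 'xopl'.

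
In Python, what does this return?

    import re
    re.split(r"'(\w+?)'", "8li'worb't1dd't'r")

['8li', 'worb', 't1dd', 't', 'r']

Matches to split on: at [3:9] → "'worb'"; at [13:16] → "'t'".
With a capturing group present, the delimiter's captured portion is kept in the result list.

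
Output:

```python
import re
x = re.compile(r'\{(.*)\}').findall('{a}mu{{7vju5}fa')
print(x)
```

['a}mu{{7vju5']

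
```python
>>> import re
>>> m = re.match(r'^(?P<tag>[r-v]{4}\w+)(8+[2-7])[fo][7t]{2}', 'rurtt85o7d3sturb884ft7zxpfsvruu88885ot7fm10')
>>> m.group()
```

'rurtt85o7d3sturb884ft7zxpfsvruu88885ot7'

`match` is anchored at position 0; if the pattern doesn't fit there, it returns None.
The match spans [0:39] → 'rurtt85o7d3sturb884ft7zxpfsvruu88885ot7'.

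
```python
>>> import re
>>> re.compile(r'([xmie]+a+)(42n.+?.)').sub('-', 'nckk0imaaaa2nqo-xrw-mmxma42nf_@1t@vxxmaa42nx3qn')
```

'nckk0imaaaa2nqo-xrw--@1t@v-qn'

This matches one or more of one of [xmie], then one or more of a literal 'a' (captured); then the literal '42n', then one or more of any character (lazy), then any character (captured).
Because the quantifier is non-greedy, it stops expanding at the earliest point where the rest of the pattern can succeed.
Matches: at [20:30] → 'mmxma42nf_'; at [35:45] → 'xxmaa42nx3'.
Every occurrence is swapped for '-'.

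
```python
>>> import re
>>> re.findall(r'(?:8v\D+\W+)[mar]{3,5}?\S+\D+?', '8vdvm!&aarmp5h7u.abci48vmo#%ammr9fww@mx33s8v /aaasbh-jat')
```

Pattern: the literal '8v', then one or more of a non-digit, then one or more of a non-word character (non-capturing group); then 3 to 5 of one of [mar] (lazy), then one or more of a non-whitespace character, then one or more of a non-digit (lazy).
Walking the string: at [0:45] → '8vdvm!&aarmp5h7u.abci48vmo#%ammr9fww@mx33s8v '.
No capturing groups, so `findall` returns the 1 full match string.

['8vdvm!&aarmp5h7u.abci48vmo#%ammr9fww@mx33s8v ']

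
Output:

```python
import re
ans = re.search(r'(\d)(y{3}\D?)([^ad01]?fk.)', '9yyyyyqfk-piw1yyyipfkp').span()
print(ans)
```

This matches a digit (captured); then exactly 3 of a literal 'y', then optionally a non-digit (captured); then optionally any character except [ad01], then the literal 'fk', then any character (captured).
`re.search` scans for the first position where the pattern succeeds.
The match spans [13:22] → '1yyyipfkp'.
Captured: group 1 = '1', group 2 = 'yyyi', group 3 = 'pfkp'.

(13, 22)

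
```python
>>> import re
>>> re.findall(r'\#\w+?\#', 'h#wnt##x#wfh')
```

['#wnt#', '#x#']

Walking the string: at [1:6] → '#wnt#'; at [6:9] → '#x#'.
`findall` yields the raw match text (2 of them) because the pattern has no groups.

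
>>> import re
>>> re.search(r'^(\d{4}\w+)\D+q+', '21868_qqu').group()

The match spans [0:8] → '21868_qq'.

'21868_qq'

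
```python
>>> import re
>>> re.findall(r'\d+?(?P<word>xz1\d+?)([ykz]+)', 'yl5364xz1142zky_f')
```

[('xz1142', 'zky')]

This matches one or more of a digit (lazy); then the literal 'xz1', then one or more of a digit (lazy) (captured as 'word'); then one or more of one of [ykz] (captured).
Matches: at [2:15] match '5364xz1142zky', groups = ('xz1142', 'zky').
Multiple groups make `findall` return tuples — one 2-tuple for the one match.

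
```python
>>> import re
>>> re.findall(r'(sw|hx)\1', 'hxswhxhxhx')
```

['hx']

`\1` has to match the exact text group 1 already captured.
Walking the string: at [4:8] match 'hxhx', group 1 = 'hx'.
With a single group, `findall` returns only what that group captured — 1 item.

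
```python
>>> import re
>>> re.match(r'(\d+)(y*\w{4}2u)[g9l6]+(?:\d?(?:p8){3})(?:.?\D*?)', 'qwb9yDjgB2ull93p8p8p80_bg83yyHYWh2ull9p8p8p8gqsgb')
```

None

This matches one or more of a digit (captured); then zero or more of the literal 'y', then exactly 4 of a word character, then the literal '2u' (captured); then one or more of one of [g9l6]; then optionally a digit, then the literal 'p8' repeated 3 times (non-capturing group); then optionally any character, then zero or more of a non-digit (lazy) (non-capturing group).
`re.match` only tries the pattern at the start of the string.
Here the string doesn't start with a match, so the call returns None.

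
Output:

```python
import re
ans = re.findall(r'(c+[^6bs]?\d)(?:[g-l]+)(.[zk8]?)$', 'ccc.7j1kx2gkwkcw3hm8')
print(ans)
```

[('cw3', 'm8')]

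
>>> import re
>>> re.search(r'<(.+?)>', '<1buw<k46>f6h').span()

`re.search` tries every starting position until one works.
The match spans [0:10] → '<1buw<k46>'.
Captured: group 1 = '1buw<k46'.

(0, 10)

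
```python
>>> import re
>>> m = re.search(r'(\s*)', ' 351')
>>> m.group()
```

' '

The pattern matches zero or more of whitespace (captured).
The match spans [0:1] → ' '.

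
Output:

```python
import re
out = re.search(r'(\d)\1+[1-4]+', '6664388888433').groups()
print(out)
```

The match spans [0:5] → '66643'.
Captured: group 1 = '6'.

('6',)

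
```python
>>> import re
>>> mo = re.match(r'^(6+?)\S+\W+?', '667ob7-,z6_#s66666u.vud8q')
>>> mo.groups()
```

Pattern: anchored at the start of the string; then one or more of a literal '6' (lazy) (captured); then one or more of a non-whitespace character, then one or more of a non-word character (lazy).
`re.match` only tries the pattern at the start of the string.
The match spans [0:20] → '667ob7-,z6_#s66666u.'.
Captured: group 1 = '6'.

('6',)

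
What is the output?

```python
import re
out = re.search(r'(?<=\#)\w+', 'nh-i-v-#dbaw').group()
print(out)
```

dbaw

The lookaround is zero-width — it requires the adjacent text to match without consuming it, so the asserted text isn't part of the match.
`re.search` scans for the first position where the pattern succeeds.
The match spans [8:12] → 'dbaw'.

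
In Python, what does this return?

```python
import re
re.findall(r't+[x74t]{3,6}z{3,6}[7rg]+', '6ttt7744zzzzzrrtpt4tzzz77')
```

The pattern matches one or more of the literal 't', then 3 to 6 of one of [x74t]; then 3 to 6 of the literal 'z', then one or more of one of [7rg].
Matches: at [1:15] → 'ttt7744zzzzzrr'.
`findall` yields the raw match text (1 of them) because the pattern has no groups.

['ttt7744zzzzzrr']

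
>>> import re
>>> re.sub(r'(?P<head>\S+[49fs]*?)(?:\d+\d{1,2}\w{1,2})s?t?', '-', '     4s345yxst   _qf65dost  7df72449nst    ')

The pattern matches one or more of a non-whitespace character, then zero or more of one of [49fs] (lazy) (captured as 'head'); then one or more of a digit, then 1 to 2 of a digit, then 1 to 2 of a word character (non-capturing group); then optionally the literal 's', then optionally the literal 't'.
Every occurrence is swapped for '-'.

'     -   -  -    '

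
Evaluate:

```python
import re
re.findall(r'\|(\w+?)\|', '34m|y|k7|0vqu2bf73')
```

['y']

Matches: at [3:6] match '|y|', group 1 = 'y'.
Because there's exactly one group, `findall` drops the full match and keeps group 1 from the one hit.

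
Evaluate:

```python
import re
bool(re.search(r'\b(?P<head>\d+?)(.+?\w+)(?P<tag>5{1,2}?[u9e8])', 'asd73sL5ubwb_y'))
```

False

The pattern matches a word boundary (`\b`, zero-width); then one or more of a digit (lazy) (captured as 'head'); then one or more of any character (lazy), then one or more of a word character (captured); then 1 to 2 of a literal '5' (lazy), then one of [u9e8] (captured as 'tag').
`re.search` tries every starting position until one works.
Here nothing in the string fits, so the call returns None, and `bool(None)` is False.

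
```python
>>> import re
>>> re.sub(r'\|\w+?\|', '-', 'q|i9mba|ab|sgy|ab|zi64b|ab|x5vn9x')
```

'q-ab-ab-ab|x5vn9x'

Matches: at [1:8] → '|i9mba|'; at [10:15] → '|sgy|'; at [17:24] → '|zi64b|'.
Every occurrence is swapped for '-'.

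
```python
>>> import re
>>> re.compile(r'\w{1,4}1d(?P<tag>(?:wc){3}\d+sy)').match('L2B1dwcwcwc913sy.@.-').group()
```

'L2B1dwcwcwc913sy'

The pattern matches 1 to 4 of a word character, then the literal '1d'; then the literal 'wc' repeated 3 times, then one or more of a digit, then the literal 'sy' (captured as 'tag').
`match` is anchored at position 0; if the pattern doesn't fit there, it returns None.
The match spans [0:16] → 'L2B1dwcwcwc913sy'.
Captured: group 1 = 'wcwcwc913sy'.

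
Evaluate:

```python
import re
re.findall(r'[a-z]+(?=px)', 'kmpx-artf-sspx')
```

['km', 'ss']

The positive lookaround only admits positions where the adjacent text matches; those characters stay outside the span.
With no groups in the pattern, `findall` gives back each whole match — 2 here.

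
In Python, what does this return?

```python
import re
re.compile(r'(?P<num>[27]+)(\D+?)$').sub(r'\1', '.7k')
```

This matches one or more of one of [27] (captured as 'num'); then one or more of a non-digit (lazy) (captured); then anchored at the end.
Matches: at [1:3] → '7k'.
The replacement refers to a captured group, so each match is rewritten using its own captured text.

'.7'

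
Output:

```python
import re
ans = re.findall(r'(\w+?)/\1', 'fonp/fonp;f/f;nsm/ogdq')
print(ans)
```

['fonp', 'f']

`\1` is not a pattern — it's the concrete string captured by group 1, re-applied verbatim.
With a single group, `findall` returns only what that group captured — 2 items.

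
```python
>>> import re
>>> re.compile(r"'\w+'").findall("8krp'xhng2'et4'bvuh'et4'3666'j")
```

["'xhng2'", "'bvuh'", "'3666'"]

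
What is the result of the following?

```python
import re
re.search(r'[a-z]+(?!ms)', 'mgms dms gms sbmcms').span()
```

(0, 4)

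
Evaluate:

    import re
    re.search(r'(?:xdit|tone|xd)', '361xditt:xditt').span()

`|` is ordered: at each position the engine commits to the first alternative that works.
`search` walks the string left to right and returns the first match it finds.
The match spans [3:7] → 'xdit'.

(3, 7)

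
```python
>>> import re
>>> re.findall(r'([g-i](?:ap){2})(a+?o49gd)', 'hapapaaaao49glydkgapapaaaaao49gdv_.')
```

[('gapap', 'aaaaao49gd')]

Pattern: a character in [g-i], then the literal 'ap' repeated 2 times (captured); then one or more of a literal 'a' (lazy), then the literal 'o49', then the literal 'gd' (captured).
Matches: at [17:32] match 'gapapaaaaao49gd', groups = ('gapap', 'aaaaao49gd').
2 groups means the one result is a tuple of 2 captured strings — 1 here.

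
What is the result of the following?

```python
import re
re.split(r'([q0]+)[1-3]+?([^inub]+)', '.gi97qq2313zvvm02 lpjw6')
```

The pattern matches one or more of one of [q0] (captured); then one or more of a character in [1-3] (lazy); then one or more of any character except [inub] (captured).
Lazy quantifiers expand one character at a time until the remainder of the pattern can match.
Matches to split on: at [5:23] → 'qq2313zvvm02 lpjw6'.
`re.split` interleaves the captured-group text with the surrounding fragments.

['.gi97', 'qq', '313zvvm02 lpjw6', '']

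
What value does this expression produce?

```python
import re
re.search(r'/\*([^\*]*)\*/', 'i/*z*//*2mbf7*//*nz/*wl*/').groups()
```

The match spans [1:6] → '/*z*/'.
Captured: group 1 = 'z'.

('z',)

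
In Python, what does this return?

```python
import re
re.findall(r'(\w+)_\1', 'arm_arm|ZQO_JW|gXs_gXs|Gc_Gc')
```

The backreference `\1` re-matches whatever the first group consumed, character for character.
Because there's exactly one group, `findall` drops the full match and keeps group 1 from each hit.

['arm', 'gXs', 'Gc']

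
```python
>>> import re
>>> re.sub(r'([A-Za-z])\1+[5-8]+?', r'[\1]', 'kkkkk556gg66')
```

'[k]56[g]6'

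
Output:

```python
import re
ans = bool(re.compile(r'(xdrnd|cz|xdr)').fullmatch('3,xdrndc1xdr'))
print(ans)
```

For `fullmatch`, every character of the input must be accounted for by the pattern.
Here the string isn't matched end-to-end, so the call returns None, and `bool(None)` is False.

False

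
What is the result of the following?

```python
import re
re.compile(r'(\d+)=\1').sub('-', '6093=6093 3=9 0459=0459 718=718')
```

'- 3=9 - -'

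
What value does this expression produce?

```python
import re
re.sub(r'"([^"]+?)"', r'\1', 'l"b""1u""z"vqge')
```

'lb1uzvqge'

Matches: at [1:4] → '"b"'; at [4:8] → '"1u"'; at [8:11] → '"z"'.
Each match is replaced using the text its own group 1 captured.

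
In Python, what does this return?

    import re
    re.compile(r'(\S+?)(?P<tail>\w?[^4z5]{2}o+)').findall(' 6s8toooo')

[('6', 's8toooo')]

`findall` packs the 2 group values into a tuple for every match.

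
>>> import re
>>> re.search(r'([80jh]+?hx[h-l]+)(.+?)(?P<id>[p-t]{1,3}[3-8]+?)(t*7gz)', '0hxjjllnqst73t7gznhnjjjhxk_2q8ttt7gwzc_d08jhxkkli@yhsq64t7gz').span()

(0, 17)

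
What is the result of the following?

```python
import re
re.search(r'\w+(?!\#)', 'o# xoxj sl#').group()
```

'xoxj'

`(?!…)`/`(?<!…)` only lets a position through if the neighbouring text does NOT match; no characters are consumed.
The match spans [3:7] → 'xoxj'.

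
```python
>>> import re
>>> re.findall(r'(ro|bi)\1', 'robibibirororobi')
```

['bi', 'ro']

`\1` has to match the exact text group 1 already captured.
Walking the string: at [2:6] match 'bibi', group 1 = 'bi'; at [8:12] match 'roro', group 1 = 'ro'.
One capturing group, so `findall` returns just the captured substring from each match — 2 in all.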